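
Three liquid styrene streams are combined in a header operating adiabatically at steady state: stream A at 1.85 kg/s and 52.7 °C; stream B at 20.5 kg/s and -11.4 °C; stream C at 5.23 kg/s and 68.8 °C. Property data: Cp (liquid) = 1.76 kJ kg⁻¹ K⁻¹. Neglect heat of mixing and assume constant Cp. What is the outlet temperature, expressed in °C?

Adiabatic, steady state ⇒ Σ ṁᵢCp,ᵢ(T_out − Tᵢ) = 0
Σ ṁᵢCp,ᵢTᵢ = 1.85×1.76×52.7 + 20.5×1.76×-11.4 + 5.23×1.76×68.8 = 393.57
Σ ṁᵢCp,ᵢ = 1.85×1.76 + 20.5×1.76 + 5.23×1.76 = 48.541
T_out = 393.57 / 48.541 = 8.108 °C

T_out = 8.11 °C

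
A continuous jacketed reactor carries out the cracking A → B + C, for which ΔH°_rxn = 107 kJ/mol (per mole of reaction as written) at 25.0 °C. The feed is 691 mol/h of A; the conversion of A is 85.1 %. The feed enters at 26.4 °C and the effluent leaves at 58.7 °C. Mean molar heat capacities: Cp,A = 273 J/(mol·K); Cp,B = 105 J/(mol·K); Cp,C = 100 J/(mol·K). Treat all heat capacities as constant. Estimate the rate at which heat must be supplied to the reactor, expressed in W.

Q_in = 18800 W

Extent of reaction ξ = 0.851 × 691 = 588.04 mol/h
Reaction term: ξ·ΔH°_rxn = 588.04 × 107 = 62920 kJ/h
Sensible, feed 26.4→25 °C: -264.1 kJ/h
Outlet flows (mol/h): A 102.96, B 588.04, C 588.04
Sensible, products 25→58.7 °C: 5009.7 kJ/h
Q = ΔH = 67666 kJ/h = 18.796 kW
Heat supplied = 18796 W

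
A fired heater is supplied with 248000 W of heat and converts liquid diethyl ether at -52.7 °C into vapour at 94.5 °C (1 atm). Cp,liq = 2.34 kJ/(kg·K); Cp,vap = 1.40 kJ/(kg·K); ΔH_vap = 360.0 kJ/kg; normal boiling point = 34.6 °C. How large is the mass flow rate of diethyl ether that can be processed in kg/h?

ṁ = 1380 kg/h

Δh = 2.34×(34.6−-52.7) + 360.0 + 1.40×(94.5−34.6) = 648.14 kJ/kg
Q = 248000 W = 248 kJ/s = 892800 kJ/h
ṁ = Q/Δh = 892800 / 648.14 = 1377.5 kg/h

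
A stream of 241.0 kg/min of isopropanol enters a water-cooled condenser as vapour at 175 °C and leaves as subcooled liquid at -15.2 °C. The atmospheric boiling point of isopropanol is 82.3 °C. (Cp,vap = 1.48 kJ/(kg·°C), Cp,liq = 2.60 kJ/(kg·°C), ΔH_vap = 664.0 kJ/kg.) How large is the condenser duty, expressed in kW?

Q_c = 4240 kW

vapour 175→82.3 °C: -137.2 kJ/kg
condensation at 82.3 °C: -664 kJ/kg
liquid 82.3→-15.2 °C: -253.5 kJ/kg
Δh = -137.2 + -664 + -253.5 = -1054.7 kJ/kg
Q = ṁ·Δh = 241.0 kg/min × -1054.7 kJ/kg = -254180 kJ/min
|Q| = 4236.4 kW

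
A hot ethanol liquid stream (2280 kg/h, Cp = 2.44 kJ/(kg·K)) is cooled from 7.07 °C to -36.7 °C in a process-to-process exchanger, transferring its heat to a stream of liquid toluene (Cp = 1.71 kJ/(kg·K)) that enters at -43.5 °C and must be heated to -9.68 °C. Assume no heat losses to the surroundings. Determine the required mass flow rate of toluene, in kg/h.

ṁ_c = 4210 kg/h

Heat released by hot stream: Q = 2280 × 2.44 × (7.07 − -36.7) = 243500 kJ/h
Energy balance on cold side (adiabatic exchanger): Q = ṁ_c·Cp_c·(T_c,out − T_c,in)
ṁ_c = 243500 / [1.71 × (-9.68 − -43.5)] = 4210.5 kg/h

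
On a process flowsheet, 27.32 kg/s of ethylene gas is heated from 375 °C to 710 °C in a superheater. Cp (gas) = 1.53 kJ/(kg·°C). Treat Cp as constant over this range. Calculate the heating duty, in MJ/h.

Q = 50400 MJ/h

Q = ṁ·Cp·ΔT = 27.32 × 1.53 × (710 − 375) = 14003 kJ/s
Heating duty = 50410 MJ/h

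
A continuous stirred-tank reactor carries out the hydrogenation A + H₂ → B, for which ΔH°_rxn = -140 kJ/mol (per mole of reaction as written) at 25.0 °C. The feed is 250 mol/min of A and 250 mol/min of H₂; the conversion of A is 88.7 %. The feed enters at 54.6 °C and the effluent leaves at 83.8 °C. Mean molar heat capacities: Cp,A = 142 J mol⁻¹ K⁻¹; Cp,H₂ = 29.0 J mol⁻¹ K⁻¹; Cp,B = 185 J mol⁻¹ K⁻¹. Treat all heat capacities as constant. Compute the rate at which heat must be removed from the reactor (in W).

Extent of reaction ξ = 0.887 × 250 = 221.75 mol/min
Reaction term: ξ·ΔH°_rxn = 221.75 × -140 = -31045 kJ/min
Sensible, feed 54.6→25 °C: -1265.4 kJ/min
Outlet flows (mol/min): A 28.25, H₂ 28.25, B 221.75
Sensible, products 25→83.8 °C: 2696.2 kJ/min
Q = ΔH = -29614 kJ/min = -493.57 kW
Heat removed = 493570 W

Q_out = 494000 W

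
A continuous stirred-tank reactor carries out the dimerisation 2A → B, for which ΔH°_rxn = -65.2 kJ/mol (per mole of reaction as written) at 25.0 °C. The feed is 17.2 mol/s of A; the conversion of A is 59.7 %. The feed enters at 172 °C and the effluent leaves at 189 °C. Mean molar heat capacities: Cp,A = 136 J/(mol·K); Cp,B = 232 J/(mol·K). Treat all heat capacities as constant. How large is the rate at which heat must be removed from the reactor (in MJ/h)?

Extent of reaction ξ = 0.597 × 17.2 / 2 = 5.1342 mol/s
Reaction term: ξ·ΔH°_rxn = 5.1342 × -65.2 = -334.75 kJ/s
Sensible, feed 172→25 °C: -343.86 kJ/s
Outlet flows (mol/s): A 6.9316, B 5.1342
Sensible, products 25→189 °C: 349.95 kJ/s
Q = ΔH = -328.66 kJ/s = -328.66 kW
Heat removed = 1183.2 MJ/h

Q_out = 1180 MJ/h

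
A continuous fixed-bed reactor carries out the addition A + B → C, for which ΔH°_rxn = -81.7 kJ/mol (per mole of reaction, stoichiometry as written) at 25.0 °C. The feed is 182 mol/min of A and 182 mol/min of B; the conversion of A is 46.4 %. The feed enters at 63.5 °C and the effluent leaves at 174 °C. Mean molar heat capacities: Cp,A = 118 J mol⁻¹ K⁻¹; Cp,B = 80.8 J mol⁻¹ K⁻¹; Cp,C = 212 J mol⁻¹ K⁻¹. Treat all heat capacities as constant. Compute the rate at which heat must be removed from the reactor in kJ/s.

Extent of reaction ξ = 0.464 × 182 = 84.448 mol/min
Reaction term: ξ·ΔH°_rxn = 84.448 × -81.7 = -6899.4 kJ/min
Sensible, feed 63.5→25 °C: -1393 kJ/min
Outlet flows (mol/min): A 97.552, B 97.552, C 84.448
Sensible, products 25→174 °C: 5557.2 kJ/min
Q = ΔH = -2735.2 kJ/min = -45.587 kW
Heat removed = 45.587 kJ/s

Q_out = 45.6 kJ/s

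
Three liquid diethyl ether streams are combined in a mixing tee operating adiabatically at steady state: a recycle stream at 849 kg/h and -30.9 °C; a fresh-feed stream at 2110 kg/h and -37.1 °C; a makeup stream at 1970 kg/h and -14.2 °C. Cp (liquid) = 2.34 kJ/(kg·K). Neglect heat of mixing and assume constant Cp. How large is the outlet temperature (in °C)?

T_out = -26.9 °C

Adiabatic, steady state ⇒ Σ ṁᵢCp,ᵢ(T_out − Tᵢ) = 0
Σ ṁᵢCp,ᵢTᵢ = 849×2.34×-30.9 + 2110×2.34×-37.1 + 1970×2.34×-14.2 = -310020
Σ ṁᵢCp,ᵢ = 849×2.34 + 2110×2.34 + 1970×2.34 = 11534
T_out = -310020 / 11534 = -26.88 °C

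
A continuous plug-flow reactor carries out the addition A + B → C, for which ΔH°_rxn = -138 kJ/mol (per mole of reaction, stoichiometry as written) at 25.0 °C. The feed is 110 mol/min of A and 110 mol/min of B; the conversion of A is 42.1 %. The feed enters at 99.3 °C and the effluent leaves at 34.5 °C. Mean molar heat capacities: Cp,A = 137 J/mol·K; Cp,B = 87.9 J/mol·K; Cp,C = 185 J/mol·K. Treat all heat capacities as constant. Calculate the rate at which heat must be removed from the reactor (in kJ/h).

Extent of reaction ξ = 0.421 × 110 = 46.31 mol/min
Reaction term: ξ·ΔH°_rxn = 46.31 × -138 = -6390.8 kJ/min
Sensible, feed 99.3→25 °C: -1838.1 kJ/min
Outlet flows (mol/min): A 63.69, B 63.69, C 46.31
Sensible, products 25→34.5 °C: 217.47 kJ/min
Q = ΔH = -8011.4 kJ/min = -133.52 kW
Heat removed = 480690 kJ/h

Q_out = 481000 kJ/h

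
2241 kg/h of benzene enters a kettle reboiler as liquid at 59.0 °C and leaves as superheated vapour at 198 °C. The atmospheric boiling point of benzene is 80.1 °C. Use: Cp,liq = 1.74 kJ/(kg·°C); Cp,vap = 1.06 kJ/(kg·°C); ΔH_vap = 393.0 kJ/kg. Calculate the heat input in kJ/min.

Q = 20700 kJ/min

liquid 59.0→80.1 °C: 36.714 kJ/kg
vaporisation at 80.1 °C: 393 kJ/kg
vapour 80.1→198 °C: 124.97 kJ/kg
Δh = 36.714 + 393 + 124.97 = 554.69 kJ/kg
Q = ṁ·Δh = 2241 kg/h × 554.69 kJ/kg = 1.2431e+06 kJ/h
|Q| = 345.29 kW = 20718 kJ/min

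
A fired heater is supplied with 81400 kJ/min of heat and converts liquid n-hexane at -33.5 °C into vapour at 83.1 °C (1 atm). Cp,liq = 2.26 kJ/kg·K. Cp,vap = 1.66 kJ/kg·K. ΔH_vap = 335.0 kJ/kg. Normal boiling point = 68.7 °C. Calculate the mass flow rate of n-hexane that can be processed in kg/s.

Δh = 2.26×(68.7−-33.5) + 335.0 + 1.66×(83.1−68.7) = 589.88 kJ/kg
Q = 81400 kJ/min = 1356.7 kJ/s = 1356.7 kJ/s
ṁ = Q/Δh = 1356.7 / 589.88 = 2.2999 kg/s

ṁ = 2.30 kg/s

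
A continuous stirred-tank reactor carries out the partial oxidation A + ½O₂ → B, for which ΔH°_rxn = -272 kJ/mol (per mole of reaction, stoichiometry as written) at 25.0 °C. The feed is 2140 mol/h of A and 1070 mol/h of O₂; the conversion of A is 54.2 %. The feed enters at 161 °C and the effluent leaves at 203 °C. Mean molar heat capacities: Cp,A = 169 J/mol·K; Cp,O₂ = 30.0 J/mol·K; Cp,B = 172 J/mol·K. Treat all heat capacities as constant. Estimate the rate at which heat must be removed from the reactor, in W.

Q_out = 83700 W

Extent of reaction ξ = 0.542 × 2140 = 1159.9 mol/h
Reaction term: ξ·ΔH°_rxn = 1159.9 × -272 = -315490 kJ/h
Sensible, feed 161→25 °C: -53551 kJ/h
Outlet flows (mol/h): A 980.12, O₂ 490.06, B 1159.9
Sensible, products 25→203 °C: 67612 kJ/h
Q = ΔH = -301430 kJ/h = -83.73 kW
Heat removed = 83730 W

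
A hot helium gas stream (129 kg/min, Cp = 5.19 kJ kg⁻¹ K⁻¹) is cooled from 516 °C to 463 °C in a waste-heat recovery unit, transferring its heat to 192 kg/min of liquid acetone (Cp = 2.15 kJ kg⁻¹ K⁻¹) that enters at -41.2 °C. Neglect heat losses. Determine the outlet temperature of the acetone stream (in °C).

T_c,out = 44.8 °C

Heat released by hot stream: Q = 129 × 5.19 × (516 − 463) = 35484 kJ/min
Energy balance on cold side (adiabatic exchanger): Q = ṁ_c·Cp_c·(T_c,out − T_c,in)
T_c,out = -41.2 + 35484/(192 × 2.15) = 44.759 °C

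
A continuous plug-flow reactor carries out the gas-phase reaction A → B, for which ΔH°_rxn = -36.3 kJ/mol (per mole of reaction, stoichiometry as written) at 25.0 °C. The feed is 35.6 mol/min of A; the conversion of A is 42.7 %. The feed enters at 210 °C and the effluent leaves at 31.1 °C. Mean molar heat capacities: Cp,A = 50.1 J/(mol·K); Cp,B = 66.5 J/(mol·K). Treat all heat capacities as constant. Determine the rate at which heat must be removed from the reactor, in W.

Extent of reaction ξ = 0.427 × 35.6 = 15.201 mol/min
Reaction term: ξ·ΔH°_rxn = 15.201 × -36.3 = -551.8 kJ/min
Sensible, feed 210→25 °C: -329.96 kJ/min
Outlet flows (mol/min): A 20.399, B 15.201
Sensible, products 25→31.1 °C: 12.4 kJ/min
Q = ΔH = -869.36 kJ/min = -14.489 kW
Heat removed = 14489 W

Q_out = 14500 W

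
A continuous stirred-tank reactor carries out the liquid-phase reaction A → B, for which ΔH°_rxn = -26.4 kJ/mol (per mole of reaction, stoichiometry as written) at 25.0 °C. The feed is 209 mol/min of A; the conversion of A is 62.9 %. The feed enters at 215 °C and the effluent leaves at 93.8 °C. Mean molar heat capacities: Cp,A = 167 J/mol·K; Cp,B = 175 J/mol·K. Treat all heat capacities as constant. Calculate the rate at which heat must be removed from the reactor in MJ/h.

Extent of reaction ξ = 0.629 × 209 = 131.46 mol/min
Reaction term: ξ·ΔH°_rxn = 131.46 × -26.4 = -3470.6 kJ/min
Sensible, feed 215→25 °C: -6631.6 kJ/min
Outlet flows (mol/min): A 77.539, B 131.46
Sensible, products 25→93.8 °C: 2473.7 kJ/min
Q = ΔH = -7628.5 kJ/min = -127.14 kW
Heat removed = 457.71 MJ/h

Q_out = 458 MJ/h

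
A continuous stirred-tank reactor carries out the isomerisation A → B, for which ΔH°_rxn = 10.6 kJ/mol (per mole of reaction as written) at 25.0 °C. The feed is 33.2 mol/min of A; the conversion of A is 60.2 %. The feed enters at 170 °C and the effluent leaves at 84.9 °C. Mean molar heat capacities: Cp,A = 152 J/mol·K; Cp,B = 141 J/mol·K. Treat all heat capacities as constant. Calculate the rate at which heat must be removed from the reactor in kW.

Q_out = 3.85 kW

Extent of reaction ξ = 0.602 × 33.2 = 19.986 mol/min
Reaction term: ξ·ΔH°_rxn = 19.986 × 10.6 = 211.86 kJ/min
Sensible, feed 170→25 °C: -731.73 kJ/min
Outlet flows (mol/min): A 13.214, B 19.986
Sensible, products 25→84.9 °C: 289.11 kJ/min
Q = ΔH = -230.76 kJ/min = -3.846 kW
Heat removed = 3.846 kW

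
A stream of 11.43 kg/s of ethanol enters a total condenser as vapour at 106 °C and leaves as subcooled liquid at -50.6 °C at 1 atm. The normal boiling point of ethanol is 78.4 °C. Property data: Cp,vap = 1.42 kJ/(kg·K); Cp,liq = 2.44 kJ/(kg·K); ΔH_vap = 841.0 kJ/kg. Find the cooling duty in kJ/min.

vapour 106→78.4 °C: -39.192 kJ/kg
condensation at 78.4 °C: -841 kJ/kg
liquid 78.4→-50.6 °C: -314.76 kJ/kg
Δh = -39.192 + -841 + -314.76 = -1195 kJ/kg
Q = ṁ·Δh = 11.43 kg/s × -1195 kJ/kg = -13658 kJ/s
|Q| = 13658 kW = 819500 kJ/min

Q_c = 819000 kJ/min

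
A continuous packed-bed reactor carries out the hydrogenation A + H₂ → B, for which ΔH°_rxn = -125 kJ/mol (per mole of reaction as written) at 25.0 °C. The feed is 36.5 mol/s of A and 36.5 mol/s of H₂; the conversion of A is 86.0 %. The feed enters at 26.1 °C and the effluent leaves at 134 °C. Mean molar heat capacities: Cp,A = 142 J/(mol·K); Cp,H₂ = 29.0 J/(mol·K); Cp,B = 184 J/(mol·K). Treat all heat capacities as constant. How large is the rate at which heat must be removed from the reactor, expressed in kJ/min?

Extent of reaction ξ = 0.860 × 36.5 = 31.39 mol/s
Reaction term: ξ·ΔH°_rxn = 31.39 × -125 = -3923.8 kJ/s
Sensible, feed 26.1→25 °C: -6.8657 kJ/s
Outlet flows (mol/s): A 5.11, H₂ 5.11, B 31.39
Sensible, products 25→134 °C: 724.8 kJ/s
Q = ΔH = -3205.8 kJ/s = -3205.8 kW
Heat removed = 192350 kJ/min

Q_out = 192000 kJ/min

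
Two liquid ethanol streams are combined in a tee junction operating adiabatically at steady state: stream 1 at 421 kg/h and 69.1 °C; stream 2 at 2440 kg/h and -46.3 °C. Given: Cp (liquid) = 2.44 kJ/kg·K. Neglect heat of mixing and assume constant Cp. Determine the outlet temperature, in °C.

No heat crosses the boundary, so H_out = H_in.
Σ ṁᵢCp,ᵢTᵢ = 421×2.44×69.1 + 2440×2.44×-46.3 = -204670
Σ ṁᵢCp,ᵢ = 421×2.44 + 2440×2.44 = 6980.8
T_out = -204670 / 6980.8 = -29.319 °C

T_out = -29.3 °C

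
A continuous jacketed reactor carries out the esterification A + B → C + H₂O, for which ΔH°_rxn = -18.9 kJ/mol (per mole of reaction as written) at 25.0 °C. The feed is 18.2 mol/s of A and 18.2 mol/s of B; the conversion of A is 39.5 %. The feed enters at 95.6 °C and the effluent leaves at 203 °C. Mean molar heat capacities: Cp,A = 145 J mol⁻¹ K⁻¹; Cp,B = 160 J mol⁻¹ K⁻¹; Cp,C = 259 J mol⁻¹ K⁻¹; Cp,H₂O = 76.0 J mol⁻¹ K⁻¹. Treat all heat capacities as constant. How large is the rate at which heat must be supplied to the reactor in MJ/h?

Extent of reaction ξ = 0.395 × 18.2 = 7.189 mol/s
Reaction term: ξ·ΔH°_rxn = 7.189 × -18.9 = -135.87 kJ/s
Sensible, feed 95.6→25 °C: -391.9 kJ/s
Outlet flows (mol/s): A 11.011, B 11.011, C 7.189, H₂O 7.189
Sensible, products 25→203 °C: 1026.5 kJ/s
Q = ΔH = 498.69 kJ/s = 498.69 kW
Heat supplied = 1795.3 MJ/h

Q_in = 1800 MJ/h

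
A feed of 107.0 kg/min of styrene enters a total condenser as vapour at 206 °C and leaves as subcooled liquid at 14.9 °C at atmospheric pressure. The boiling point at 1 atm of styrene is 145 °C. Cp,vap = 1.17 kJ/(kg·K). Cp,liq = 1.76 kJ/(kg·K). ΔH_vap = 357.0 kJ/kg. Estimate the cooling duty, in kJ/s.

vapour 206→145 °C: -71.37 kJ/kg
condensation at 145 °C: -357 kJ/kg
liquid 145→14.9 °C: -228.98 kJ/kg
Δh = -71.37 + -357 + -228.98 = -657.35 kJ/kg
Q = ṁ·Δh = 107.0 kg/min × -657.35 kJ/kg = -70336 kJ/min
|Q| = 1172.3 kW

Q_c = 1170 kJ/s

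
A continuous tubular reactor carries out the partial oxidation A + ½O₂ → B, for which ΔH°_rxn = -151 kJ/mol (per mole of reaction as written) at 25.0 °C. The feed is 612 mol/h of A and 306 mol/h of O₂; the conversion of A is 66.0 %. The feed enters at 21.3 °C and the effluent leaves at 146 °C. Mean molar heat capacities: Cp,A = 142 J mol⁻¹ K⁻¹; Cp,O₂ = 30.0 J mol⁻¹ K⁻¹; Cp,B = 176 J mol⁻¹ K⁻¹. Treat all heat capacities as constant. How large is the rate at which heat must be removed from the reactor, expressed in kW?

Q_out = 13.4 kW

Extent of reaction ξ = 0.660 × 612 = 403.92 mol/h
Reaction term: ξ·ΔH°_rxn = 403.92 × -151 = -60992 kJ/h
Sensible, feed 21.3→25 °C: 355.51 kJ/h
Outlet flows (mol/h): A 208.08, O₂ 104.04, B 403.92
Sensible, products 25→146 °C: 12555 kJ/h
Q = ΔH = -48082 kJ/h = -13.356 kW
Heat removed = 13.356 kW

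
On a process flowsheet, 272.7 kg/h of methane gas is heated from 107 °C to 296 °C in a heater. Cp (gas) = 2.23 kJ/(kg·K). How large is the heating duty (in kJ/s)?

Q = 31.9 kJ/s

Q = ṁ·Cp·ΔT = 272.7 × 2.23 × (296 − 107) = 114930 kJ/h
Converting: 114930 / 3600 s = 31.926 kW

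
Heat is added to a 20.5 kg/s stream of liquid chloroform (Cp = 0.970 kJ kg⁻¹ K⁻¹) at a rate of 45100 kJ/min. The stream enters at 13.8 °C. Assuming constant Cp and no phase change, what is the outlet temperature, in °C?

Q = 45100 kJ/min = 751.67 kJ/s
ΔT = Q/(ṁ·Cp) = 751.67/(20.5×0.970) = 37.801 K
T_out = 13.8 + 37.801 = 51.601 °C

T_out = 51.6 °C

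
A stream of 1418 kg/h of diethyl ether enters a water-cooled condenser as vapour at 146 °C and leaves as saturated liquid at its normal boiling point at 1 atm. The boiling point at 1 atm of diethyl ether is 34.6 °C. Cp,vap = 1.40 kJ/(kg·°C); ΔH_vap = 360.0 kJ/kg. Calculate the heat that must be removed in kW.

Q_c = 203 kW

vapour 146→34.6 °C: -155.96 kJ/kg
condensation at 34.6 °C: -360 kJ/kg
Δh = -155.96 + -360 = -515.96 kJ/kg
Q = ṁ·Δh = 1418 kg/h × -515.96 kJ/kg = -731630 kJ/h
|Q| = 203.23 kW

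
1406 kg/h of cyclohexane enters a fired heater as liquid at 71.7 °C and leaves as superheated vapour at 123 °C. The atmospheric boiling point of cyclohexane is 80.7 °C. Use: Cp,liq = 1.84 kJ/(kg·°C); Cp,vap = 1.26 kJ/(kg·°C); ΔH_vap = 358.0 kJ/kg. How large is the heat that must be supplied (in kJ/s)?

liquid 71.7→80.7 °C: 16.56 kJ/kg
vaporisation at 80.7 °C: 358 kJ/kg
vapour 80.7→123 °C: 53.298 kJ/kg
Δh = 16.56 + 358 + 53.298 = 427.86 kJ/kg
Q = ṁ·Δh = 1406 kg/h × 427.86 kJ/kg = 601570 kJ/h
|Q| = 167.1 kW

Q = 167 kJ/s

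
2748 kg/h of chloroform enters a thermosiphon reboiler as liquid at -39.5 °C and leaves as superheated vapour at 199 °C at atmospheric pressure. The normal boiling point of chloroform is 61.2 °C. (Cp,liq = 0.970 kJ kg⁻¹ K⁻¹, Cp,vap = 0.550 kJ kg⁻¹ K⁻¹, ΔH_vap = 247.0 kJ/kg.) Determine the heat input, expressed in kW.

Q = 321 kW

liquid -39.5→61.2 °C: 97.679 kJ/kg
vaporisation at 61.2 °C: 247 kJ/kg
vapour 61.2→199 °C: 75.79 kJ/kg
Δh = 97.679 + 247 + 75.79 = 420.47 kJ/kg
Q = ṁ·Δh = 2748 kg/h × 420.47 kJ/kg = 1.1554e+06 kJ/h
|Q| = 320.96 kW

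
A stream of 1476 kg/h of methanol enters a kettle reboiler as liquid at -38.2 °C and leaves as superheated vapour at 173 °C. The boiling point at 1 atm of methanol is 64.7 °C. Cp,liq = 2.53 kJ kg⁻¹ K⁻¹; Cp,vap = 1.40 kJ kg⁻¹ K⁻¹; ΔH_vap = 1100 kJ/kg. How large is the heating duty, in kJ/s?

Q = 620 kJ/s

liquid -38.2→64.7 °C: 260.34 kJ/kg
vaporisation at 64.7 °C: 1100 kJ/kg
vapour 64.7→173 °C: 151.62 kJ/kg
Δh = 260.34 + 1100 + 151.62 = 1512 kJ/kg
Q = ṁ·Δh = 1476 kg/h × 1512 kJ/kg = 2.2316e+06 kJ/h
|Q| = 619.9 kW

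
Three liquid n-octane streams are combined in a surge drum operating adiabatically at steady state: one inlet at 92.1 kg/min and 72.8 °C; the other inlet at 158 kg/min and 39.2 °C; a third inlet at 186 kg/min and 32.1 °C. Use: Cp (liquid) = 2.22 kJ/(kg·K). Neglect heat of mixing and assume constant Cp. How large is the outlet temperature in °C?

Energy balance with Q = 0: Σ ṁᵢCp,ᵢ(T_out − Tᵢ) = 0
T_out = Σ ṁᵢCp,ᵢTᵢ / Σ ṁᵢCp,ᵢ
      = 41889 / 968.14 = 43.268 °C

T_out = 43.3 °C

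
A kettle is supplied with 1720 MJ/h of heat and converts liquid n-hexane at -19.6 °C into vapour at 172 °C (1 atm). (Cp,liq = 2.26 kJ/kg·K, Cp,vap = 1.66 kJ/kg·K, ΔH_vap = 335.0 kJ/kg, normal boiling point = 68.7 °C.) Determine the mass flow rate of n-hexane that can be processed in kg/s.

ṁ = 0.677 kg/s

Δh = 2.26×(68.7−-19.6) + 335.0 + 1.66×(172−68.7) = 706.04 kJ/kg
Q = 1720 MJ/h = 477.78 kJ/s = 477.78 kJ/s
ṁ = Q/Δh = 477.78 / 706.04 = 0.6767 kg/s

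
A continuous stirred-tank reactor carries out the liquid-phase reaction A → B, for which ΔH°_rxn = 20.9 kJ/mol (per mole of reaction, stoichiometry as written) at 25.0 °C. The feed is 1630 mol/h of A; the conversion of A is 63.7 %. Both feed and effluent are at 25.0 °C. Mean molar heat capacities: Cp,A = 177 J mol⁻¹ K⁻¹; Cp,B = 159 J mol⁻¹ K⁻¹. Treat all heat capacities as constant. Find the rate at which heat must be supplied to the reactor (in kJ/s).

Extent of reaction ξ = 0.637 × 1630 = 1038.3 mol/h
Reaction term: ξ·ΔH°_rxn = 1038.3 × 20.9 = 21701 kJ/h
Q = ΔH = 21701 kJ/h = 6.028 kW
Heat supplied = 6.028 kJ/s

Q_in = 6.03 kJ/s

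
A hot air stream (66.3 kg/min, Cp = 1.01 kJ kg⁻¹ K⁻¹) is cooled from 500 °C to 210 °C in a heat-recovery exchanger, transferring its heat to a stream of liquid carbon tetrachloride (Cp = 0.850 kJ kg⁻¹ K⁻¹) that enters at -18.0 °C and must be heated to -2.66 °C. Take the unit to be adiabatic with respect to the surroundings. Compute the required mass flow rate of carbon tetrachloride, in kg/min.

Heat released by hot stream: Q = 66.3 × 1.01 × (500 − 210) = 19419 kJ/min
Energy balance on cold side (adiabatic exchanger): Q = ṁ_c·Cp_c·(T_c,out − T_c,in)
ṁ_c = 19419 / [0.850 × (-2.66 − -18.0)] = 1489.3 kg/min

ṁ_c = 1490 kg/min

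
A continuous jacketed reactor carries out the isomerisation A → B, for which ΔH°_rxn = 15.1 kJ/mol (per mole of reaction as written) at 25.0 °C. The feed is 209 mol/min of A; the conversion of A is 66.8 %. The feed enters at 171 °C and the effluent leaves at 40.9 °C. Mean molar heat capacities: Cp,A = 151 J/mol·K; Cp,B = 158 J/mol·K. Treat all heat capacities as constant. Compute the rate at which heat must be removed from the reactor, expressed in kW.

Extent of reaction ξ = 0.668 × 209 = 139.61 mol/min
Reaction term: ξ·ΔH°_rxn = 139.61 × 15.1 = 2108.1 kJ/min
Sensible, feed 171→25 °C: -4607.6 kJ/min
Outlet flows (mol/min): A 69.388, B 139.61
Sensible, products 25→40.9 °C: 517.33 kJ/min
Q = ΔH = -1982.1 kJ/min = -33.036 kW
Heat removed = 33.036 kW

Q_out = 33.0 kW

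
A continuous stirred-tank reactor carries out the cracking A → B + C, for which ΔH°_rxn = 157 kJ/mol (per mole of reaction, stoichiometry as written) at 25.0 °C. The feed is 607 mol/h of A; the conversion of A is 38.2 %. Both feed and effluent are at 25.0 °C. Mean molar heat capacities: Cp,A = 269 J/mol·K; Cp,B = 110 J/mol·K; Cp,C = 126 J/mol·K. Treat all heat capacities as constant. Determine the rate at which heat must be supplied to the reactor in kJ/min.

Extent of reaction ξ = 0.382 × 607 = 231.87 mol/h
Reaction term: ξ·ΔH°_rxn = 231.87 × 157 = 36404 kJ/h
Q = ΔH = 36404 kJ/h = 10.112 kW
Heat supplied = 606.74 kJ/min

Q_in = 607 kJ/min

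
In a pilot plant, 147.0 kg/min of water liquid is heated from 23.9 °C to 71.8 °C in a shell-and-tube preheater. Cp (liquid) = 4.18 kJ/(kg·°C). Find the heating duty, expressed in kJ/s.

Q = 491 kJ/s

Q = ṁ·Cp·ΔT = 147.0 × 4.18 × (71.8 − 23.9) = 29433 kJ/min
Converting: 29433 / 60 s = 490.54 kW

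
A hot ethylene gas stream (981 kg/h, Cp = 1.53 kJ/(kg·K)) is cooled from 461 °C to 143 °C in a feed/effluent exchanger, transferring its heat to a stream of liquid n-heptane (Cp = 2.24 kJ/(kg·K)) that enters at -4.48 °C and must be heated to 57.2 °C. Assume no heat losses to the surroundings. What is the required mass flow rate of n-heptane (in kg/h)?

Heat released by hot stream: Q = 981 × 1.53 × (461 − 143) = 477300 kJ/h
Energy balance on cold side (adiabatic exchanger): Q = ṁ_c·Cp_c·(T_c,out − T_c,in)
ṁ_c = 477300 / [2.24 × (57.2 − -4.48)] = 3454.6 kg/h

ṁ_c = 3450 kg/h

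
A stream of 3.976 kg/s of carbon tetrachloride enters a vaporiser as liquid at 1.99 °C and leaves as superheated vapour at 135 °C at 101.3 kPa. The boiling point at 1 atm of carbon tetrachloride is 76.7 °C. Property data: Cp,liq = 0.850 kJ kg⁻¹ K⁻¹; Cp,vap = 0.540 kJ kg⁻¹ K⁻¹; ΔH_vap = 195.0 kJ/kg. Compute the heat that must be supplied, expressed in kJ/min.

liquid 1.99→76.7 °C: 63.504 kJ/kg
vaporisation at 76.7 °C: 195 kJ/kg
vapour 76.7→135 °C: 31.482 kJ/kg
Δh = 63.504 + 195 + 31.482 = 289.99 kJ/kg
Q = ṁ·Δh = 3.976 kg/s × 289.99 kJ/kg = 1153 kJ/s
|Q| = 1153 kW = 69179 kJ/min

Q = 69200 kJ/min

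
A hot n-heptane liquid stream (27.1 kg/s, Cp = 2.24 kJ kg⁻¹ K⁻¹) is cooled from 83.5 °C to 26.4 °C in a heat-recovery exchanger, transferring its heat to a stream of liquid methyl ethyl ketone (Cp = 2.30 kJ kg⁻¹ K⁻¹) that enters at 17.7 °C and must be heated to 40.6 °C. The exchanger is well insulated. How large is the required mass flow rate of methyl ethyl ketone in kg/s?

ṁ_c = 65.8 kg/s

Heat released by hot stream: Q = 27.1 × 2.24 × (83.5 − 26.4) = 3466.2 kJ/s
Energy balance on cold side (adiabatic exchanger): Q = ṁ_c·Cp_c·(T_c,out − T_c,in)
ṁ_c = 3466.2 / [2.30 × (40.6 − 17.7)] = 65.81 kg/s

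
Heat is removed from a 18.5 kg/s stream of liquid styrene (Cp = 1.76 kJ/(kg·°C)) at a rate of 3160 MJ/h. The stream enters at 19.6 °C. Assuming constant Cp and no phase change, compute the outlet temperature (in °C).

T_out = -7.36 °C

Q = 3160 MJ/h = 877.78 kJ/s
ΔT = Q/(ṁ·Cp) = 877.78/(18.5×1.76) = 26.959 K
T_out = 19.6 − 26.959 = -7.3588 °C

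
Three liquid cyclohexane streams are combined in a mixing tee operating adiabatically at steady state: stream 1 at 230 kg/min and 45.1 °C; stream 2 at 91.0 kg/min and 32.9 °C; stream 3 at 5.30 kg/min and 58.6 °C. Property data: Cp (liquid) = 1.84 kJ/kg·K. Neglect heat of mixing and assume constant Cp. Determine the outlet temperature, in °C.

No heat crosses the boundary, so H_out = H_in.
Σ ṁᵢCp,ᵢTᵢ = 230×1.84×45.1 + 91.0×1.84×32.9 + 5.30×1.84×58.6 = 25167
Σ ṁᵢCp,ᵢ = 230×1.84 + 91.0×1.84 + 5.30×1.84 = 600.39
T_out = 25167 / 600.39 = 41.917 °C

T_out = 41.9 °C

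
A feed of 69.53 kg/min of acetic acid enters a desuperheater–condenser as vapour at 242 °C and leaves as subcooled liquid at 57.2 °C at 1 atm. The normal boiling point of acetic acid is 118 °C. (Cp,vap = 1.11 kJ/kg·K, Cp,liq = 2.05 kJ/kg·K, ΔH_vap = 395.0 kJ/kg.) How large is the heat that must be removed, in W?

vapour 242→118 °C: -137.64 kJ/kg
condensation at 118 °C: -395 kJ/kg
liquid 118→57.2 °C: -124.64 kJ/kg
Δh = -137.64 + -395 + -124.64 = -657.28 kJ/kg
Q = ṁ·Δh = 69.53 kg/min × -657.28 kJ/kg = -45701 kJ/min
|Q| = 761.68 kW = 761680 W

Q_c = 762000 W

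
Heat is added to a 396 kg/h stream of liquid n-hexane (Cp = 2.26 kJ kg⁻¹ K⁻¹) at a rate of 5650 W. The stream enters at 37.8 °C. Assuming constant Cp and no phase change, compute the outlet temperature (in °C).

T_out = 60.5 °C

Q = 5650 W = 20340 kJ/h
ΔT = Q/(ṁ·Cp) = 20340/(396×2.26) = 22.727 K
T_out = 37.8 + 22.727 = 60.527 °C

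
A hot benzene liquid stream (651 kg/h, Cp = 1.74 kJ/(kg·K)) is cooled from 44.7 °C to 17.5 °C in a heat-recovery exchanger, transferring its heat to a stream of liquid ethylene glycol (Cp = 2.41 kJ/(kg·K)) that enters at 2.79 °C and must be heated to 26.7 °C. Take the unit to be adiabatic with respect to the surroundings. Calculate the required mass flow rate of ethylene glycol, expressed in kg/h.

Heat released by hot stream: Q = 651 × 1.74 × (44.7 − 17.5) = 30811 kJ/h
Energy balance on cold side (adiabatic exchanger): Q = ṁ_c·Cp_c·(T_c,out − T_c,in)
ṁ_c = 30811 / [2.41 × (26.7 − 2.79)] = 534.69 kg/h

ṁ_c = 535 kg/h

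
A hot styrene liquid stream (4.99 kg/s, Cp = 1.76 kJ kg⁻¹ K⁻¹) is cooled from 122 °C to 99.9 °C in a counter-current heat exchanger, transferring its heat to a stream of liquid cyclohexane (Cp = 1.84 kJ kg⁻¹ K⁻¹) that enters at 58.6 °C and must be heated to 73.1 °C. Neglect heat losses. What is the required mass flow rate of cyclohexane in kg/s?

Heat released by hot stream: Q = 4.99 × 1.76 × (122 − 99.9) = 194.09 kJ/s
Energy balance on cold side (adiabatic exchanger): Q = ṁ_c·Cp_c·(T_c,out − T_c,in)
ṁ_c = 194.09 / [1.84 × (73.1 − 58.6)] = 7.2748 kg/s

ṁ_c = 7.27 kg/s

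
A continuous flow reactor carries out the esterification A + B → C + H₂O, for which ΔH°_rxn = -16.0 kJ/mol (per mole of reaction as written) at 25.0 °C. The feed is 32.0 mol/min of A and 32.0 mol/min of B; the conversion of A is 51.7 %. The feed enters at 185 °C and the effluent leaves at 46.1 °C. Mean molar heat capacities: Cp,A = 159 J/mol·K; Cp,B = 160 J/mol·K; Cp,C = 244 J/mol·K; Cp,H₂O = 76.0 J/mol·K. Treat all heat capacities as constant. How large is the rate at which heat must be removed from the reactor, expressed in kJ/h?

Extent of reaction ξ = 0.517 × 32.0 = 16.544 mol/min
Reaction term: ξ·ΔH°_rxn = 16.544 × -16.0 = -264.7 kJ/min
Sensible, feed 185→25 °C: -1633.3 kJ/min
Outlet flows (mol/min): A 15.456, B 15.456, C 16.544, H₂O 16.544
Sensible, products 25→46.1 °C: 215.74 kJ/min
Q = ΔH = -1682.2 kJ/min = -28.037 kW
Heat removed = 100930 kJ/h

Q_out = 101000 kJ/h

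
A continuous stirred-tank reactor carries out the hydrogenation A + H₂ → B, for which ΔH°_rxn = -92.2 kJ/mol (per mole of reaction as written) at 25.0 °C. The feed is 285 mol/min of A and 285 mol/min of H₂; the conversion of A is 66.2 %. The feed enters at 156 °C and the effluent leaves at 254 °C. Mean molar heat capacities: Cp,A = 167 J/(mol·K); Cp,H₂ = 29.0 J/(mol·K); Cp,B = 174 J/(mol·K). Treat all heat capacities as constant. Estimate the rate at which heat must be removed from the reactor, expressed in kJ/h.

Extent of reaction ξ = 0.662 × 285 = 188.67 mol/min
Reaction term: ξ·ΔH°_rxn = 188.67 × -92.2 = -17395 kJ/min
Sensible, feed 156→25 °C: -7317.7 kJ/min
Outlet flows (mol/min): A 96.33, H₂ 96.33, B 188.67
Sensible, products 25→254 °C: 11841 kJ/min
Q = ΔH = -12872 kJ/min = -214.53 kW
Heat removed = 772300 kJ/h

Q_out = 772000 kJ/h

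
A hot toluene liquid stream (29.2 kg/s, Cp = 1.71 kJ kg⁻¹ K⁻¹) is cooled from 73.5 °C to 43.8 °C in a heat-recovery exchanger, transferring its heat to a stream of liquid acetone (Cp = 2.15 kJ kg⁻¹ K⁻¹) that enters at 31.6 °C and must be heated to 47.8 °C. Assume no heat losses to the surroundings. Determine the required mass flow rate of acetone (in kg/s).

Heat released by hot stream: Q = 29.2 × 1.71 × (73.5 − 43.8) = 1483 kJ/s
Energy balance on cold side (adiabatic exchanger): Q = ṁ_c·Cp_c·(T_c,out − T_c,in)
ṁ_c = 1483 / [2.15 × (47.8 − 31.6)] = 42.578 kg/s

ṁ_c = 42.6 kg/s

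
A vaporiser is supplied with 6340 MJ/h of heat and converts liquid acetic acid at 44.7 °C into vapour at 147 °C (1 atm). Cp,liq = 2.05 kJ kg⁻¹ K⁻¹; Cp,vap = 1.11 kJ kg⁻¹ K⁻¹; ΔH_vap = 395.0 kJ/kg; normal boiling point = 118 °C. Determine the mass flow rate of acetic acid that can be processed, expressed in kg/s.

ṁ = 3.05 kg/s

Δh = 2.05×(118−44.7) + 395.0 + 1.11×(147−118) = 577.46 kJ/kg
Q = 6340 MJ/h = 1761.1 kJ/s = 1761.1 kJ/s
ṁ = Q/Δh = 1761.1 / 577.46 = 3.0498 kg/s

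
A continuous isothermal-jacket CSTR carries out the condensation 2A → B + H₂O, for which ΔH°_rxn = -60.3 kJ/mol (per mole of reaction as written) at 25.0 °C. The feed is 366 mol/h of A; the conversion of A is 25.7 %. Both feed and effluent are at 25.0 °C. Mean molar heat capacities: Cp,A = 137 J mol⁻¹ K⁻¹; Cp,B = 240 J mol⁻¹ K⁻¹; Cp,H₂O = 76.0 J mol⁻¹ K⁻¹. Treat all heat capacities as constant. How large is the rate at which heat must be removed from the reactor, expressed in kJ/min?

Q_out = 47.3 kJ/min

Extent of reaction ξ = 0.257 × 366 / 2 = 47.031 mol/h
Reaction term: ξ·ΔH°_rxn = 47.031 × -60.3 = -2836 kJ/h
Q = ΔH = -2836 kJ/h = -0.78777 kW
Heat removed = 47.266 kJ/min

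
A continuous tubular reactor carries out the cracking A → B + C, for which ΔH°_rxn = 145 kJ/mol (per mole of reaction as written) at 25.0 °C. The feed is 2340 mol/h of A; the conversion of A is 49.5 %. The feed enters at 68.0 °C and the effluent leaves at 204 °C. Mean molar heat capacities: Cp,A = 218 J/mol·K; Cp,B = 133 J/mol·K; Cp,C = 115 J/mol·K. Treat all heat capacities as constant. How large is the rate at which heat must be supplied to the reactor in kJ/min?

Q_in = 4060 kJ/min

Extent of reaction ξ = 0.495 × 2340 = 1158.3 mol/h
Reaction term: ξ·ΔH°_rxn = 1158.3 × 145 = 167950 kJ/h
Sensible, feed 68.0→25 °C: -21935 kJ/h
Outlet flows (mol/h): A 1181.7, B 1158.3, C 1158.3
Sensible, products 25→204 °C: 97532 kJ/h
Q = ΔH = 243550 kJ/h = 67.653 kW
Heat supplied = 4059.2 kJ/min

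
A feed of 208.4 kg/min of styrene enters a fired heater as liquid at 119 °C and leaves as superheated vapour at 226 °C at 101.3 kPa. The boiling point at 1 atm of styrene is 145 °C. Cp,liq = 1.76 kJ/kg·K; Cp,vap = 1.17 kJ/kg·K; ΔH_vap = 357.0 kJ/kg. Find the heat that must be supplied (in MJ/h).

Q = 6220 MJ/h

liquid 119→145 °C: 45.76 kJ/kg
vaporisation at 145 °C: 357 kJ/kg
vapour 145→226 °C: 94.77 kJ/kg
Δh = 45.76 + 357 + 94.77 = 497.53 kJ/kg
Q = ṁ·Δh = 208.4 kg/min × 497.53 kJ/kg = 103690 kJ/min
|Q| = 1728.1 kW = 6221.1 MJ/h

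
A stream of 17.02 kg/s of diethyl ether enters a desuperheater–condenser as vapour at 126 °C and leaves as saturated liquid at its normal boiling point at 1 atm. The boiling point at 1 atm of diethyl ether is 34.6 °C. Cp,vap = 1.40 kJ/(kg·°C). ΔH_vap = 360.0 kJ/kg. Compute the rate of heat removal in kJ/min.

Q_c = 498000 kJ/min

vapour 126→34.6 °C: -127.96 kJ/kg
condensation at 34.6 °C: -360 kJ/kg
Δh = -127.96 + -360 = -487.96 kJ/kg
Q = ṁ·Δh = 17.02 kg/s × -487.96 kJ/kg = -8305.1 kJ/s
|Q| = 8305.1 kW = 498300 kJ/min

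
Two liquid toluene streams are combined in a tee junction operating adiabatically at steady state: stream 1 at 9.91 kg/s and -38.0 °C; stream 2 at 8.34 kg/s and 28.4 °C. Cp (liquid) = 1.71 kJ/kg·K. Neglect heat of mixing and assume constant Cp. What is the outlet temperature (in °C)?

Adiabatic, steady state ⇒ Σ ṁᵢCp,ᵢ(T_out − Tᵢ) = 0
T_out = Σ ṁᵢCp,ᵢTᵢ / Σ ṁᵢCp,ᵢ
      = -238.93 / 31.208 = -7.6561 °C

T_out = -7.66 °C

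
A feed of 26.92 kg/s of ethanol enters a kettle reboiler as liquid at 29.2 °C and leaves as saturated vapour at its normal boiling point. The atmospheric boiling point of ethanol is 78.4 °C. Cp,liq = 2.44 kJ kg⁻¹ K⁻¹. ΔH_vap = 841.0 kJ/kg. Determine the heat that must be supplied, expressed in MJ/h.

Q = 93100 MJ/h

liquid 29.2→78.4 °C: 120.05 kJ/kg
vaporisation at 78.4 °C: 841 kJ/kg
Δh = 120.05 + 841 = 961.05 kJ/kg
Q = ṁ·Δh = 26.92 kg/s × 961.05 kJ/kg = 25871 kJ/s
|Q| = 25871 kW = 93137 MJ/h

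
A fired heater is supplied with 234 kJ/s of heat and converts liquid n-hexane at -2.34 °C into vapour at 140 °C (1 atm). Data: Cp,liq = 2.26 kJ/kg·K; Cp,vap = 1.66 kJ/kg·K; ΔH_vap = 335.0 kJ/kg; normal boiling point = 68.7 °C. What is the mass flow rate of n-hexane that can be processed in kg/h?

Δh = 2.26×(68.7−-2.34) + 335.0 + 1.66×(140−68.7) = 613.91 kJ/kg
Q = 234 kJ/s = 234 kJ/s = 842400 kJ/h
ṁ = Q/Δh = 842400 / 613.91 = 1372.2 kg/h

ṁ = 1370 kg/h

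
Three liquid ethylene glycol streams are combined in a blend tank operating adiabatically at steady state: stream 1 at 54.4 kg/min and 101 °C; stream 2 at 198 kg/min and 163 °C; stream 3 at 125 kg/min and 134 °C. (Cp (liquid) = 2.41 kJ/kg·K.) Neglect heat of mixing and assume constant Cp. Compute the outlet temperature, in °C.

T_out = 144 °C

Energy balance with Q = 0: Σ ṁᵢCp,ᵢ(T_out − Tᵢ) = 0
Σ ṁᵢCp,ᵢTᵢ = 54.4×2.41×101 + 198×2.41×163 + 125×2.41×134 = 131390
Σ ṁᵢCp,ᵢ = 54.4×2.41 + 198×2.41 + 125×2.41 = 909.53
T_out = 131390 / 909.53 = 144.46 °C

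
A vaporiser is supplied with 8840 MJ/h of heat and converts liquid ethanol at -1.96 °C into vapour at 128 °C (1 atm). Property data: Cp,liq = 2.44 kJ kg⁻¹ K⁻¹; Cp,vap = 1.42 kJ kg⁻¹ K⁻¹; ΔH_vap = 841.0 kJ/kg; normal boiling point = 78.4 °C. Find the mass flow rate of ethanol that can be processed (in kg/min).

ṁ = 133 kg/min

Δh = 2.44×(78.4−-1.96) + 841.0 + 1.42×(128−78.4) = 1107.5 kJ/kg
Q = 8840 MJ/h = 2455.6 kJ/s = 147330 kJ/min
ṁ = Q/Δh = 147330 / 1107.5 = 133.03 kg/min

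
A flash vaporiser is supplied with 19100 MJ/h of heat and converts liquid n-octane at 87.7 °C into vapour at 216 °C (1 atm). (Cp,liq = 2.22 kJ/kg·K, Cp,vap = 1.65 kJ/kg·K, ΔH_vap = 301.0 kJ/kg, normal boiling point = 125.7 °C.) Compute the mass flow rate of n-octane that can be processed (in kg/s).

Δh = 2.22×(125.7−87.7) + 301.0 + 1.65×(216−125.7) = 534.36 kJ/kg
Q = 19100 MJ/h = 5305.6 kJ/s = 5305.6 kJ/s
ṁ = Q/Δh = 5305.6 / 534.36 = 9.9289 kg/s

ṁ = 9.93 kg/s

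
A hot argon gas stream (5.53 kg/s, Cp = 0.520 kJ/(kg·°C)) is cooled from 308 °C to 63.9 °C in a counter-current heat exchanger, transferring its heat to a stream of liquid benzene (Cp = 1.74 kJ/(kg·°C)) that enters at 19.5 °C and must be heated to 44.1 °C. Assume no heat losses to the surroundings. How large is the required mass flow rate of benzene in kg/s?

Heat released by hot stream: Q = 5.53 × 0.520 × (308 − 63.9) = 701.93 kJ/s
Energy balance on cold side (adiabatic exchanger): Q = ṁ_c·Cp_c·(T_c,out − T_c,in)
ṁ_c = 701.93 / [1.74 × (44.1 − 19.5)] = 16.399 kg/s

ṁ_c = 16.4 kg/s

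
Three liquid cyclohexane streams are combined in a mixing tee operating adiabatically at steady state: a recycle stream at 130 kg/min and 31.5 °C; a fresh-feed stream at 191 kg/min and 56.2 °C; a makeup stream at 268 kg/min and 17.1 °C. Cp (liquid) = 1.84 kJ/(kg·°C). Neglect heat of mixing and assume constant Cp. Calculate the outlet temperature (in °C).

T_out = 33.0 °C

Energy balance with Q = 0: Σ ṁᵢCp,ᵢ(T_out − Tᵢ) = 0
Σ ṁᵢCp,ᵢTᵢ = 130×1.84×31.5 + 191×1.84×56.2 + 268×1.84×17.1 = 35718
Σ ṁᵢCp,ᵢ = 130×1.84 + 191×1.84 + 268×1.84 = 1083.8
T_out = 35718 / 1083.8 = 32.958 °C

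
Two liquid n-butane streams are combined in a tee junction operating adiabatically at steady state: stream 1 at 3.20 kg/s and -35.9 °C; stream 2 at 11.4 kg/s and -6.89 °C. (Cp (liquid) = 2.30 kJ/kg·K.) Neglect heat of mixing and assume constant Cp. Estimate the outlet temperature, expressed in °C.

Adiabatic, steady state ⇒ Σ ṁᵢCp,ᵢ(T_out − Tᵢ) = 0
Σ ṁᵢCp,ᵢTᵢ = 3.20×2.30×-35.9 + 11.4×2.30×-6.89 = -444.88
Σ ṁᵢCp,ᵢ = 3.20×2.30 + 11.4×2.30 = 33.58
T_out = -444.88 / 33.58 = -13.248 °C

T_out = -13.2 °C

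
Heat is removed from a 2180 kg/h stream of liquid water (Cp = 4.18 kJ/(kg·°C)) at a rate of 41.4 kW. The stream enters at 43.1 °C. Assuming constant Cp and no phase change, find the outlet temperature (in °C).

T_out = 26.7 °C

Q = 41.4 kW = 149040 kJ/h
ΔT = Q/(ṁ·Cp) = 149040/(2180×4.18) = 16.356 K
T_out = 43.1 − 16.356 = 26.744 °C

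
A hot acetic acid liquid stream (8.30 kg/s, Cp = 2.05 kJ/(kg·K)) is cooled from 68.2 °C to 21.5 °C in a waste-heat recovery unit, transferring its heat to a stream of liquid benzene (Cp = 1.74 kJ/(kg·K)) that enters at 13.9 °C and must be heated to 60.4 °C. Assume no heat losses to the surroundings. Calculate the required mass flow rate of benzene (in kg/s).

ṁ_c = 9.82 kg/s

Heat released by hot stream: Q = 8.30 × 2.05 × (68.2 − 21.5) = 794.6 kJ/s
Energy balance on cold side (adiabatic exchanger): Q = ṁ_c·Cp_c·(T_c,out − T_c,in)
ṁ_c = 794.6 / [1.74 × (60.4 − 13.9)] = 9.8208 kg/s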